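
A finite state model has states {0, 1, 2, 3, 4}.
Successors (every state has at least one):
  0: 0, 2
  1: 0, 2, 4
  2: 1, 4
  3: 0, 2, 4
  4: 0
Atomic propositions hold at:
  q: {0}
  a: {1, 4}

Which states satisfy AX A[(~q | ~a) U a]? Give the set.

{2}

Sat(~q) = {1, 2, 3, 4}
Sat(~a) = {0, 2, 3}
Sat(~q | ~a) = {0, 1, 2, 3, 4}
A[(~q | ~a) U a]: least fixpoint, start Z0 = Sat(a) = {1, 4}, add states in Sat(~q | ~a) with every successor in Z. Z1 = {1, 2, 4}; fixed.
Sat(A[(~q | ~a) U a]) = {1, 2, 4}
Sat(AX A[(~q | ~a) U a]) = {s : every successor in {1, 2, 4}} = {2}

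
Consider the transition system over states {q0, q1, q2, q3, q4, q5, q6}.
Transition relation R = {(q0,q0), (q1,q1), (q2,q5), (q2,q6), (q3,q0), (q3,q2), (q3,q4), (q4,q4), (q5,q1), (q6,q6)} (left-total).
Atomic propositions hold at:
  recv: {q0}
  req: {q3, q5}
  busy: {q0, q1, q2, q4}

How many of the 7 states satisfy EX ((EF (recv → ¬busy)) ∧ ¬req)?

6

Sat(¬busy) = {q3, q5, q6}
Sat(recv → ¬busy) = {q1, q2, q3, q4, q5, q6}
EF (recv → ¬busy): least fixpoint, start Z0 = {q1, q2, q3, q4, q5, q6}, add states with some successor in Z. Already a fixed point.
Sat(EF (recv → ¬busy)) = {q1, q2, q3, q4, q5, q6}
Sat(¬req) = {q0, q1, q2, q4, q6}
Sat((EF (recv → ¬busy)) ∧ ¬req) = {q1, q2, q4, q6}
Sat(EX ((EF (recv → ¬busy)) ∧ ¬req)) = {s : some successor in {q1, q2, q4, q6}} = {q1, q2, q3, q4, q5, q6}
|Sat(EX ((EF (recv → ¬busy)) ∧ ¬req))| = |{q1, q2, q3, q4, q5, q6}| = 6.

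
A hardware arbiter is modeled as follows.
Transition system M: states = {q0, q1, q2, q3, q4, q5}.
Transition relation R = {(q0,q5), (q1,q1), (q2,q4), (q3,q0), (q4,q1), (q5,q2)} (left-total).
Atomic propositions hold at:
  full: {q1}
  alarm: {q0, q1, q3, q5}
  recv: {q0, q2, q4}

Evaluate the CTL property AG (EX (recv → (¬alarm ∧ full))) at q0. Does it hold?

Sat(¬alarm) = {q2, q4}
Sat(¬alarm ∧ full) = ∅
Sat(recv → (¬alarm ∧ full)) = {q1, q3, q5}
Sat(EX (recv → (¬alarm ∧ full))) = {s : some successor in {q1, q3, q5}} = {q0, q1, q4}
AG (EX (recv → (¬alarm ∧ full))): greatest fixpoint, start Z0 = {q0, q1, q4}, keep only states in Sat with every successor in Z. Z1 = {q1, q4}; fixed.
Sat(AG (EX (recv → (¬alarm ∧ full)))) = {q1, q4}
q0 ∉ Sat(AG (EX (recv → (¬alarm ∧ full)))) = {q1, q4}, so the formula does not hold at q0.

No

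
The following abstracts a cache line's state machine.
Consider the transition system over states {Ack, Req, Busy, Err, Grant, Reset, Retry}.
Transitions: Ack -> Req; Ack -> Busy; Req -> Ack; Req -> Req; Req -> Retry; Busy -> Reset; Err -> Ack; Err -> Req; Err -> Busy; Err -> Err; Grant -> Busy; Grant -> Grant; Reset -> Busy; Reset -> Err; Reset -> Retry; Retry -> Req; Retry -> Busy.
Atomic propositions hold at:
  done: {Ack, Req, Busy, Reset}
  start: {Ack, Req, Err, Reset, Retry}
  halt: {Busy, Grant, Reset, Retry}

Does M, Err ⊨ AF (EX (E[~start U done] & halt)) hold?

Sat(~start) = {Busy, Grant}
E[~start U done]: least fixpoint, start Z0 = Sat(done) = {Ack, Req, Busy, Reset}, add states in Sat(~start) with some successor in Z. Z1 = {Ack, Req, Busy, Grant, Reset}; fixed.
Sat(E[~start U done]) = {Ack, Req, Busy, Grant, Reset}
Sat(E[~start U done] & halt) = {Busy, Grant, Reset}
Sat(EX (E[~start U done] & halt)) = {s : some successor in {Busy, Grant, Reset}} = {Ack, Busy, Err, Grant, Reset, Retry}
AF (EX (E[~start U done] & halt)): least fixpoint, start Z0 = {Ack, Busy, Err, Grant, Reset, Retry}, add states with every successor in Z. Already a fixed point.
Sat(AF (EX (E[~start U done] & halt))) = {Ack, Busy, Err, Grant, Reset, Retry}
Err ∈ Sat(AF (EX (E[~start U done] & halt))) = {Ack, Busy, Err, Grant, Reset, Retry}, so the formula holds at Err.

Yes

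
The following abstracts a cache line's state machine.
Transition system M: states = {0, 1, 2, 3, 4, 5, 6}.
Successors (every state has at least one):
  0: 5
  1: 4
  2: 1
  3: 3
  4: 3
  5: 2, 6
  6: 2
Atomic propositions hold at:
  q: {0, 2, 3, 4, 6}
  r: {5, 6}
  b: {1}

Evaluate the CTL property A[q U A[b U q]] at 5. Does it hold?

A[b U q]: least fixpoint, start Z0 = Sat(q) = {0, 2, 3, 4, 6}, add states in Sat(b) with every successor in Z. Z1 = {0, 1, 2, 3, 4, 6}; fixed.
Sat(A[b U q]) = {0, 1, 2, 3, 4, 6}
A[q U A[b U q]]: least fixpoint, start Z0 = Sat(A[b U q]) = {0, 1, 2, 3, 4, 6}, add states in Sat(q) with every successor in Z. Already a fixed point.
Sat(A[q U A[b U q]]) = {0, 1, 2, 3, 4, 6}
5 ∉ Sat(A[q U A[b U q]]) = {0, 1, 2, 3, 4, 6}, so the formula does not hold at 5.

No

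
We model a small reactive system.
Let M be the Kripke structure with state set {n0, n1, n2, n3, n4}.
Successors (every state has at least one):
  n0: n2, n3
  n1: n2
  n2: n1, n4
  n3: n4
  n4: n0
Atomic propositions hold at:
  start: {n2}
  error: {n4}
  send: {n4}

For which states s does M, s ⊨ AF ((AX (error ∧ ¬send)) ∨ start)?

{n1, n2}

Sat(¬send) = {n0, n1, n2, n3}
Sat(error ∧ ¬send) = ∅
Sat(AX (error ∧ ¬send)) = {s : every successor in ∅} = ∅
Sat((AX (error ∧ ¬send)) ∨ start) = {n2}
AF ((AX (error ∧ ¬send)) ∨ start): least fixpoint, start Z0 = {n2}, add states with every successor in Z. Z1 = {n1, n2}; fixed.
Sat(AF ((AX (error ∧ ¬send)) ∨ start)) = {n1, n2}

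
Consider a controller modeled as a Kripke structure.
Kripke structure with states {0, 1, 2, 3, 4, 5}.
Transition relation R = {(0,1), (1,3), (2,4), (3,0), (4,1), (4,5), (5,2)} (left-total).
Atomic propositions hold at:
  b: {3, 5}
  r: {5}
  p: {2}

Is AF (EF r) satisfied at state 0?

No

EF r: least fixpoint, start Z0 = {5}, add states with some successor in Z. Z1 = {4, 5}; Z2 = {2, 4, 5}; fixed.
Sat(EF r) = {2, 4, 5}
AF (EF r): least fixpoint, start Z0 = {2, 4, 5}, add states with every successor in Z. Already a fixed point.
Sat(AF (EF r)) = {2, 4, 5}
0 ∉ Sat(AF (EF r)) = {2, 4, 5}, so the formula does not hold at 0.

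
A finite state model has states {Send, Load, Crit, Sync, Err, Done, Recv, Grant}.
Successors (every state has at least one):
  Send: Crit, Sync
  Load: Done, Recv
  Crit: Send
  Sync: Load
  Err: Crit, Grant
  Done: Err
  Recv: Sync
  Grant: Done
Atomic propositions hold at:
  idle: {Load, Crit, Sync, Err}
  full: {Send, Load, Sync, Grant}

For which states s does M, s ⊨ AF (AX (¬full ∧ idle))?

Sat(¬full) = {Crit, Err, Done, Recv}
Sat(¬full ∧ idle) = {Crit, Err}
Sat(AX (¬full ∧ idle)) = {s : every successor in {Crit, Err}} = {Done}
AF (AX (¬full ∧ idle)): least fixpoint, start Z0 = {Done}, add states with every successor in Z. Z1 = {Done, Grant}; fixed.
Sat(AF (AX (¬full ∧ idle))) = {Done, Grant}

{Done, Grant}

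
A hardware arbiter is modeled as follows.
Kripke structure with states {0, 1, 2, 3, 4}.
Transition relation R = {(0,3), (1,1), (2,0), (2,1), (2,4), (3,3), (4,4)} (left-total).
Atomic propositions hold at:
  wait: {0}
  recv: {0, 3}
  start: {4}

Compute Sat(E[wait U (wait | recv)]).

Sat(wait | recv) = {0, 3}
E[wait U (wait | recv)]: least fixpoint, start Z0 = Sat((wait | recv)) = {0, 3}, add states in Sat(wait) with some successor in Z. Already a fixed point.
Sat(E[wait U (wait | recv)]) = {0, 3}

{0, 3}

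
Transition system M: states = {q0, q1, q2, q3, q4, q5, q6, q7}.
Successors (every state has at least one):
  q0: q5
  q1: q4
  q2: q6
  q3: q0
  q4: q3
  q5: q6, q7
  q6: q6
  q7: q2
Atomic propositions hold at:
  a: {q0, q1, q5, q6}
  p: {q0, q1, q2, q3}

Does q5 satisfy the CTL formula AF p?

No

AF p: least fixpoint, start Z0 = {q0, q1, q2, q3}, add states with every successor in Z. Z1 = {q0, q1, q2, q3, q4, q7}; fixed.
Sat(AF p) = {q0, q1, q2, q3, q4, q7}
q5 ∉ Sat(AF p) = {q0, q1, q2, q3, q4, q7}, so the formula does not hold at q5.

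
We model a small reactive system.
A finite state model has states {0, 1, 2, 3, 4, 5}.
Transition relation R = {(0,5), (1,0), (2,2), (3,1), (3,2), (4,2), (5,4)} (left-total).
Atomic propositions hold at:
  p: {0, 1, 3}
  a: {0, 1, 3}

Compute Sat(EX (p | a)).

{1, 3}

Sat(p | a) = {0, 1, 3}
Sat(EX (p | a)) = {s : some successor in {0, 1, 3}} = {1, 3}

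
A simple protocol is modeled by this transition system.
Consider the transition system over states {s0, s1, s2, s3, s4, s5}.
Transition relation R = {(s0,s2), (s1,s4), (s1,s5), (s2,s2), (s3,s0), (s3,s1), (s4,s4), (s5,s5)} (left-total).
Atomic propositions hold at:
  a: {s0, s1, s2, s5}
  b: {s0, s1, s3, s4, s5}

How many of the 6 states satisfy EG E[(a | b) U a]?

Sat(a | b) = {s0, s1, s2, s3, s4, s5}
E[(a | b) U a]: least fixpoint, start Z0 = Sat(a) = {s0, s1, s2, s5}, add states in Sat(a | b) with some successor in Z. Z1 = {s0, s1, s2, s3, s5}; fixed.
Sat(E[(a | b) U a]) = {s0, s1, s2, s3, s5}
EG E[(a | b) U a]: greatest fixpoint, start Z0 = {s0, s1, s2, s3, s5}, keep only states in Sat with some successor in Z. Already a fixed point.
Sat(EG E[(a | b) U a]) = {s0, s1, s2, s3, s5}
|Sat(EG E[(a | b) U a])| = |{s0, s1, s2, s3, s5}| = 5.

5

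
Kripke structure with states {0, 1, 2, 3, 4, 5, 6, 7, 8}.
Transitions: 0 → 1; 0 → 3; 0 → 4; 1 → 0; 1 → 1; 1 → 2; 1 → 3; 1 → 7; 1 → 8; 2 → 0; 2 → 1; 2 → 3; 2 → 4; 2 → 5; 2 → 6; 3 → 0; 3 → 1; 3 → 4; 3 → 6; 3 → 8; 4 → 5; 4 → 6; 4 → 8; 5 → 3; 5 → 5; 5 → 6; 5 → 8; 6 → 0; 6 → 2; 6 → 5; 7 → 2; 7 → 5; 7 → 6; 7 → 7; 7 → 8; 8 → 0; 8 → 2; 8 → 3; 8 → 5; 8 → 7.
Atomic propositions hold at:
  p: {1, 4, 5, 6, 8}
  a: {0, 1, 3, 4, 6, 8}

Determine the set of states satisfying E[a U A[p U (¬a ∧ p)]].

Sat(¬a) = {2, 5, 7}
Sat(¬a ∧ p) = {5}
A[p U (¬a ∧ p)]: least fixpoint, start Z0 = Sat((¬a ∧ p)) = {5}, add states in Sat(p) with every successor in Z. Already a fixed point.
Sat(A[p U (¬a ∧ p)]) = {5}
E[a U A[p U (¬a ∧ p)]]: least fixpoint, start Z0 = Sat(A[p U (¬a ∧ p)]) = {5}, add states in Sat(a) with some successor in Z. Z1 = {4, 5, 6, 8}; Z2 = {0, 1, 3, 4, 5, 6, 8}; fixed.
Sat(E[a U A[p U (¬a ∧ p)]]) = {0, 1, 3, 4, 5, 6, 8}

{0, 1, 3, 4, 5, 6, 8}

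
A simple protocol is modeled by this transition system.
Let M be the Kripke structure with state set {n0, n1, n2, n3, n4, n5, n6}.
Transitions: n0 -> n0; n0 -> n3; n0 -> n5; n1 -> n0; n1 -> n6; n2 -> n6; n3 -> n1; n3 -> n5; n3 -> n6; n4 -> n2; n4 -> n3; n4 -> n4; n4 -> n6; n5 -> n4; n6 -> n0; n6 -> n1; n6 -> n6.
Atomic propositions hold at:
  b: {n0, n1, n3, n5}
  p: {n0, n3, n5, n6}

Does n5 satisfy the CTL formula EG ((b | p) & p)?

No

Sat(b | p) = {n0, n1, n3, n5, n6}
Sat((b | p) & p) = {n0, n3, n5, n6}
EG ((b | p) & p): greatest fixpoint, start Z0 = {n0, n3, n5, n6}, keep only states in Sat with some successor in Z. Z1 = {n0, n3, n6}; fixed.
Sat(EG ((b | p) & p)) = {n0, n3, n6}
n5 ∉ Sat(EG ((b | p) & p)) = {n0, n3, n6}, so the formula does not hold at n5.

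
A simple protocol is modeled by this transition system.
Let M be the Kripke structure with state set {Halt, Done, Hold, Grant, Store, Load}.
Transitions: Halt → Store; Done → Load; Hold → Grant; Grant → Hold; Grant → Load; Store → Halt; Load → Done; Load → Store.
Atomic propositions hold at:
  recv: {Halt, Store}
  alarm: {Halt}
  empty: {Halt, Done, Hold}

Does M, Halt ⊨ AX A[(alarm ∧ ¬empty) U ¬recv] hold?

Sat(¬empty) = {Grant, Store, Load}
Sat(alarm ∧ ¬empty) = ∅
Sat(¬recv) = {Done, Hold, Grant, Load}
A[(alarm ∧ ¬empty) U ¬recv]: least fixpoint, start Z0 = Sat(¬recv) = {Done, Hold, Grant, Load}, add states in Sat(alarm ∧ ¬empty) with every successor in Z. Already a fixed point.
Sat(A[(alarm ∧ ¬empty) U ¬recv]) = {Done, Hold, Grant, Load}
Sat(AX A[(alarm ∧ ¬empty) U ¬recv]) = {s : every successor in {Done, Hold, Grant, Load}} = {Done, Hold, Grant}
Halt ∉ Sat(AX A[(alarm ∧ ¬empty) U ¬recv]) = {Done, Hold, Grant}, so the formula does not hold at Halt.

No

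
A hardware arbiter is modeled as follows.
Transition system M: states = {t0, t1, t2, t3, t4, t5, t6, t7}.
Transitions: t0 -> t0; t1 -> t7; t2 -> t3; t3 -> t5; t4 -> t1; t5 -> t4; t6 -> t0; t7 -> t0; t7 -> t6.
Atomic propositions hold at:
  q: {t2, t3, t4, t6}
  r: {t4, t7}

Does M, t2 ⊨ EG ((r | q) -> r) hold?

No

Sat(r | q) = {t2, t3, t4, t6, t7}
Sat((r | q) -> r) = {t0, t1, t4, t5, t7}
EG ((r | q) -> r): greatest fixpoint, start Z0 = {t0, t1, t4, t5, t7}, keep only states in Sat with some successor in Z. Already a fixed point.
Sat(EG ((r | q) -> r)) = {t0, t1, t4, t5, t7}
t2 ∉ Sat(EG ((r | q) -> r)) = {t0, t1, t4, t5, t7}, so the formula does not hold at t2.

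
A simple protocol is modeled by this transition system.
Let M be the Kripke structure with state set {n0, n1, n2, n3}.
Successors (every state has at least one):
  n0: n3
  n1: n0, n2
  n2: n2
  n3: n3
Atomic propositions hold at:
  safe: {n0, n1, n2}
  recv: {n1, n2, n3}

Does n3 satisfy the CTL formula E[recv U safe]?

E[recv U safe]: least fixpoint, start Z0 = Sat(safe) = {n0, n1, n2}, add states in Sat(recv) with some successor in Z. Already a fixed point.
Sat(E[recv U safe]) = {n0, n1, n2}
n3 ∉ Sat(E[recv U safe]) = {n0, n1, n2}, so the formula does not hold at n3.

No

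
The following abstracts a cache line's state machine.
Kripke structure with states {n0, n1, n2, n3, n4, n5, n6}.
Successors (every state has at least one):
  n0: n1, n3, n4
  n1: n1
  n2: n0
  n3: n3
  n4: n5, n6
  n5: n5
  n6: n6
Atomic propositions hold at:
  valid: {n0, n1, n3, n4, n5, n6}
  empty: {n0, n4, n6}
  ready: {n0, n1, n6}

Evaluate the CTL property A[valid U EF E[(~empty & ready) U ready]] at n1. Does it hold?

Yes

Sat(~empty) = {n1, n2, n3, n5}
Sat(~empty & ready) = {n1}
E[(~empty & ready) U ready]: least fixpoint, start Z0 = Sat(ready) = {n0, n1, n6}, add states in Sat(~empty & ready) with some successor in Z. Already a fixed point.
Sat(E[(~empty & ready) U ready]) = {n0, n1, n6}
EF E[(~empty & ready) U ready]: least fixpoint, start Z0 = {n0, n1, n6}, add states with some successor in Z. Z1 = {n0, n1, n2, n4, n6}; fixed.
Sat(EF E[(~empty & ready) U ready]) = {n0, n1, n2, n4, n6}
A[valid U EF E[(~empty & ready) U ready]]: least fixpoint, start Z0 = Sat(EF E[(~empty & ready) U ready]) = {n0, n1, n2, n4, n6}, add states in Sat(valid) with every successor in Z. Already a fixed point.
Sat(A[valid U EF E[(~empty & ready) U ready]]) = {n0, n1, n2, n4, n6}
n1 ∈ Sat(A[valid U EF E[(~empty & ready) U ready]]) = {n0, n1, n2, n4, n6}, so the formula holds at n1.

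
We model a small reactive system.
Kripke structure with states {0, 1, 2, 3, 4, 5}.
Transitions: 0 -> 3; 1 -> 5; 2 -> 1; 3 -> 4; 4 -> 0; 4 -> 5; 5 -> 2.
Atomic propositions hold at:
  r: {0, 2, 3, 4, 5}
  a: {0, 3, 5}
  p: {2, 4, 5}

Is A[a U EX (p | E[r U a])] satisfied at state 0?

E[r U a]: least fixpoint, start Z0 = Sat(a) = {0, 3, 5}, add states in Sat(r) with some successor in Z. Z1 = {0, 3, 4, 5}; fixed.
Sat(E[r U a]) = {0, 3, 4, 5}
Sat(p | E[r U a]) = {0, 2, 3, 4, 5}
Sat(EX (p | E[r U a])) = {s : some successor in {0, 2, 3, 4, 5}} = {0, 1, 3, 4, 5}
A[a U EX (p | E[r U a])]: least fixpoint, start Z0 = Sat(EX (p | E[r U a])) = {0, 1, 3, 4, 5}, add states in Sat(a) with every successor in Z. Already a fixed point.
Sat(A[a U EX (p | E[r U a])]) = {0, 1, 3, 4, 5}
0 ∈ Sat(A[a U EX (p | E[r U a])]) = {0, 1, 3, 4, 5}, so the formula holds at 0.

Yes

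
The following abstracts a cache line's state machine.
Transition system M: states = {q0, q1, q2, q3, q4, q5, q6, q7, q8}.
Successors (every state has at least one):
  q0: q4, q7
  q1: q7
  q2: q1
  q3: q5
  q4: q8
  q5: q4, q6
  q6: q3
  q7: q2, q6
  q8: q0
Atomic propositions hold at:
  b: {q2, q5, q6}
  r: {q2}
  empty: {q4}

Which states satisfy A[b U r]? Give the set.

A[b U r]: least fixpoint, start Z0 = Sat(r) = {q2}, add states in Sat(b) with every successor in Z. Already a fixed point.
Sat(A[b U r]) = {q2}

{q2}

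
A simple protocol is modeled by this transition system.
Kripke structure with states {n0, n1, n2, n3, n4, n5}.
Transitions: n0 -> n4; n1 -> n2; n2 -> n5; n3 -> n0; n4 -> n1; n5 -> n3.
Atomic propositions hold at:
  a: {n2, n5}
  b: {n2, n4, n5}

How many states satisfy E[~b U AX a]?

Sat(~b) = {n0, n1, n3}
Sat(AX a) = {s : every successor in {n2, n5}} = {n1, n2}
E[~b U AX a]: least fixpoint, start Z0 = Sat(AX a) = {n1, n2}, add states in Sat(~b) with some successor in Z. Already a fixed point.
Sat(E[~b U AX a]) = {n1, n2}
|Sat(E[~b U AX a])| = |{n1, n2}| = 2.

2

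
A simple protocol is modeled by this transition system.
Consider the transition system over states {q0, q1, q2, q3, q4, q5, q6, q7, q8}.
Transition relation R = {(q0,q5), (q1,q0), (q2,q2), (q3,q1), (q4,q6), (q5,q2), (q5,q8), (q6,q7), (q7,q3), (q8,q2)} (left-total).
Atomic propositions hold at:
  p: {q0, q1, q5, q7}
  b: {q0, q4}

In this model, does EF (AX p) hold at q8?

No

Sat(AX p) = {s : every successor in {q0, q1, q5, q7}} = {q0, q1, q3, q6}
EF (AX p): least fixpoint, start Z0 = {q0, q1, q3, q6}, add states with some successor in Z. Z1 = {q0, q1, q3, q4, q6, q7}; fixed.
Sat(EF (AX p)) = {q0, q1, q3, q4, q6, q7}
q8 ∉ Sat(EF (AX p)) = {q0, q1, q3, q4, q6, q7}, so the formula does not hold at q8.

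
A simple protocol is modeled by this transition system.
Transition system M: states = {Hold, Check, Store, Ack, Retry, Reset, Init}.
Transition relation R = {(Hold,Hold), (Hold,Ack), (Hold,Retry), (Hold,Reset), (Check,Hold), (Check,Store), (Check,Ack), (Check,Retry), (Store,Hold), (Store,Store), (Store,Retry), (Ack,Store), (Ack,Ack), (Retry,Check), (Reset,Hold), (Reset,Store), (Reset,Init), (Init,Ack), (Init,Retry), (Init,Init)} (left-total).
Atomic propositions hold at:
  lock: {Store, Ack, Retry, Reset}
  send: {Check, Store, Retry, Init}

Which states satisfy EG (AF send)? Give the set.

AF send: least fixpoint, start Z0 = {Check, Store, Retry, Init}, add states with every successor in Z. Already a fixed point.
Sat(AF send) = {Check, Store, Retry, Init}
EG (AF send): greatest fixpoint, start Z0 = {Check, Store, Retry, Init}, keep only states in Sat with some successor in Z. Already a fixed point.
Sat(EG (AF send)) = {Check, Store, Retry, Init}

{Check, Store, Retry, Init}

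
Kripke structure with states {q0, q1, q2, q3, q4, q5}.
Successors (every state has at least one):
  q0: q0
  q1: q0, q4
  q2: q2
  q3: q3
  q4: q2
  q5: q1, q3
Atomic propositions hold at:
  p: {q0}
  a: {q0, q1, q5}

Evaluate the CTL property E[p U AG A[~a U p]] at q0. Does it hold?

Yes

Sat(~a) = {q2, q3, q4}
A[~a U p]: least fixpoint, start Z0 = Sat(p) = {q0}, add states in Sat(~a) with every successor in Z. Already a fixed point.
Sat(A[~a U p]) = {q0}
AG A[~a U p]: greatest fixpoint, start Z0 = {q0}, keep only states in Sat with every successor in Z. Already a fixed point.
Sat(AG A[~a U p]) = {q0}
E[p U AG A[~a U p]]: least fixpoint, start Z0 = Sat(AG A[~a U p]) = {q0}, add states in Sat(p) with some successor in Z. Already a fixed point.
Sat(E[p U AG A[~a U p]]) = {q0}
q0 ∈ Sat(E[p U AG A[~a U p]]) = {q0}, so the formula holds at q0.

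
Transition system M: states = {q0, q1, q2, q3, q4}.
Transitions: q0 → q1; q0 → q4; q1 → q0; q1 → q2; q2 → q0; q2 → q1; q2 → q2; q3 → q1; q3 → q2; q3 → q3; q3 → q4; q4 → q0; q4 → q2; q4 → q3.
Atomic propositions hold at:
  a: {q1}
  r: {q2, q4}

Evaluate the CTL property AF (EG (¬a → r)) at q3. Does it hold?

Sat(¬a) = {q0, q2, q3, q4}
Sat(¬a → r) = {q1, q2, q4}
EG (¬a → r): greatest fixpoint, start Z0 = {q1, q2, q4}, keep only states in Sat with some successor in Z. Already a fixed point.
Sat(EG (¬a → r)) = {q1, q2, q4}
AF (EG (¬a → r)): least fixpoint, start Z0 = {q1, q2, q4}, add states with every successor in Z. Z1 = {q0, q1, q2, q4}; fixed.
Sat(AF (EG (¬a → r))) = {q0, q1, q2, q4}
q3 ∉ Sat(AF (EG (¬a → r))) = {q0, q1, q2, q4}, so the formula does not hold at q3.

No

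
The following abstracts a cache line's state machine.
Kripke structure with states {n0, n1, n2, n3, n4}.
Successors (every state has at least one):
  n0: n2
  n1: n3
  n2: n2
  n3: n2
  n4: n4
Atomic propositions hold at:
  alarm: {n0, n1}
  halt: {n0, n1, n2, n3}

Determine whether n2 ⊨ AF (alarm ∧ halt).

No

Sat(alarm ∧ halt) = {n0, n1}
AF (alarm ∧ halt): least fixpoint, start Z0 = {n0, n1}, add states with every successor in Z. Already a fixed point.
Sat(AF (alarm ∧ halt)) = {n0, n1}
n2 ∉ Sat(AF (alarm ∧ halt)) = {n0, n1}, so the formula does not hold at n2.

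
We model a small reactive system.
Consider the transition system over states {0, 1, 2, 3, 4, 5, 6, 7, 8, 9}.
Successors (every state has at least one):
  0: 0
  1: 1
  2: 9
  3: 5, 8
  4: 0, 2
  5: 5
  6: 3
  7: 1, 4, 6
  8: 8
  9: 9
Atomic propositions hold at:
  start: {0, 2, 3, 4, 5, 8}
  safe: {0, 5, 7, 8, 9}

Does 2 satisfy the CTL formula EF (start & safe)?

No

Sat(start & safe) = {0, 5, 8}
EF (start & safe): least fixpoint, start Z0 = {0, 5, 8}, add states with some successor in Z. Z1 = {0, 3, 4, 5, 8}; Z2 = {0, 3, 4, 5, 6, 7, 8}; fixed.
Sat(EF (start & safe)) = {0, 3, 4, 5, 6, 7, 8}
2 ∉ Sat(EF (start & safe)) = {0, 3, 4, 5, 6, 7, 8}, so the formula does not hold at 2.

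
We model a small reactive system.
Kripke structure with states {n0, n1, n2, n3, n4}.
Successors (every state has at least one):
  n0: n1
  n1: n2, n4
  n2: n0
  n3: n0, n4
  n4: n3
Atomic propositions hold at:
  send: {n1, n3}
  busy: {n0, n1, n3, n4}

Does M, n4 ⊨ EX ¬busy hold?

Sat(¬busy) = {n2}
Sat(EX ¬busy) = {s : some successor in {n2}} = {n1}
n4 ∉ Sat(EX ¬busy) = {n1}, so the formula does not hold at n4.

No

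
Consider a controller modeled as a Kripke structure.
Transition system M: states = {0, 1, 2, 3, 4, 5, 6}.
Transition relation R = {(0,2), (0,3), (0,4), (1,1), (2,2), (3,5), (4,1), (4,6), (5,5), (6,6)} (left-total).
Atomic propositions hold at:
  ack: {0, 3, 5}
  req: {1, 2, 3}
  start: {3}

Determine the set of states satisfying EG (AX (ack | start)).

Sat(ack | start) = {0, 3, 5}
Sat(AX (ack | start)) = {s : every successor in {0, 3, 5}} = {3, 5}
EG (AX (ack | start)): greatest fixpoint, start Z0 = {3, 5}, keep only states in Sat with some successor in Z. Already a fixed point.
Sat(EG (AX (ack | start))) = {3, 5}

{3, 5}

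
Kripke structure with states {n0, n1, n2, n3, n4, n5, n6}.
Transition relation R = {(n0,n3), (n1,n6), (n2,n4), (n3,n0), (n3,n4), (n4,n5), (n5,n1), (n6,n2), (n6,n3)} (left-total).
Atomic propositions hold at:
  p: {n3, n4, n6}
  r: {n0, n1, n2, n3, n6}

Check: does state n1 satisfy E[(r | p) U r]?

Yes

Sat(r | p) = {n0, n1, n2, n3, n4, n6}
E[(r | p) U r]: least fixpoint, start Z0 = Sat(r) = {n0, n1, n2, n3, n6}, add states in Sat(r | p) with some successor in Z. Already a fixed point.
Sat(E[(r | p) U r]) = {n0, n1, n2, n3, n6}
n1 ∈ Sat(E[(r | p) U r]) = {n0, n1, n2, n3, n6}, so the formula holds at n1.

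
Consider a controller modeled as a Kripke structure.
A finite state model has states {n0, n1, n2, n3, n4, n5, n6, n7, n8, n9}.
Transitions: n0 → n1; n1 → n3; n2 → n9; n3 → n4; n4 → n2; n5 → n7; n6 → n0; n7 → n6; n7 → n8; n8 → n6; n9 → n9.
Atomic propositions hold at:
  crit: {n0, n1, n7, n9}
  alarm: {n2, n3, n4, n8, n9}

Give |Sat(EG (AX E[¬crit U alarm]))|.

Sat(¬crit) = {n2, n3, n4, n5, n6, n8}
E[¬crit U alarm]: least fixpoint, start Z0 = Sat(alarm) = {n2, n3, n4, n8, n9}, add states in Sat(¬crit) with some successor in Z. Already a fixed point.
Sat(E[¬crit U alarm]) = {n2, n3, n4, n8, n9}
Sat(AX E[¬crit U alarm]) = {s : every successor in {n2, n3, n4, n8, n9}} = {n1, n2, n3, n4, n9}
EG (AX E[¬crit U alarm]): greatest fixpoint, start Z0 = {n1, n2, n3, n4, n9}, keep only states in Sat with some successor in Z. Already a fixed point.
Sat(EG (AX E[¬crit U alarm])) = {n1, n2, n3, n4, n9}
|Sat(EG (AX E[¬crit U alarm]))| = |{n1, n2, n3, n4, n9}| = 5.

5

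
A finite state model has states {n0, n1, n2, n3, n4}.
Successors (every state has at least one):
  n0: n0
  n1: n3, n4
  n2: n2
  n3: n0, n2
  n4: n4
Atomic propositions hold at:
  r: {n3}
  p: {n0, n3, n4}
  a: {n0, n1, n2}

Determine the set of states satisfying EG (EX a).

{n0, n2, n3}

Sat(EX a) = {s : some successor in {n0, n1, n2}} = {n0, n2, n3}
EG (EX a): greatest fixpoint, start Z0 = {n0, n2, n3}, keep only states in Sat with some successor in Z. Already a fixed point.
Sat(EG (EX a)) = {n0, n2, n3}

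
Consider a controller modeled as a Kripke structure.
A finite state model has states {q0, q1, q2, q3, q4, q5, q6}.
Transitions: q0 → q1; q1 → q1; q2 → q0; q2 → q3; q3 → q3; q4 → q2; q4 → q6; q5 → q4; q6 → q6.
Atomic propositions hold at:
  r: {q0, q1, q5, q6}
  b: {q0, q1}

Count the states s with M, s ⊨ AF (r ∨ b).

Sat(r ∨ b) = {q0, q1, q5, q6}
AF (r ∨ b): least fixpoint, start Z0 = {q0, q1, q5, q6}, add states with every successor in Z. Already a fixed point.
Sat(AF (r ∨ b)) = {q0, q1, q5, q6}
|Sat(AF (r ∨ b))| = |{q0, q1, q5, q6}| = 4.

4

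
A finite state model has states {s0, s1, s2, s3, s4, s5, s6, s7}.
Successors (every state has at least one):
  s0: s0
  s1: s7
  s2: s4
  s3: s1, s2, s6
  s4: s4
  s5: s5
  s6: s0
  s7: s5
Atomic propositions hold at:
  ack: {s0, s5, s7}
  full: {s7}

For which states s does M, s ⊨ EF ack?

{s0, s1, s3, s5, s6, s7}

EF ack: least fixpoint, start Z0 = {s0, s5, s7}, add states with some successor in Z. Z1 = {s0, s1, s5, s6, s7}; Z2 = {s0, s1, s3, s5, s6, s7}; fixed.
Sat(EF ack) = {s0, s1, s3, s5, s6, s7}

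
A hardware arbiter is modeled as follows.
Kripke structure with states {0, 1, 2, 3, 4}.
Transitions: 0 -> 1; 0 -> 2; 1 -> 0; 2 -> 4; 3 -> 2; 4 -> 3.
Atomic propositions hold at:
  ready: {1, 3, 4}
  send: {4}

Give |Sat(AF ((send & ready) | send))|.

3

Sat(send & ready) = {4}
Sat((send & ready) | send) = {4}
AF ((send & ready) | send): least fixpoint, start Z0 = {4}, add states with every successor in Z. Z1 = {2, 4}; Z2 = {2, 3, 4}; fixed.
Sat(AF ((send & ready) | send)) = {2, 3, 4}
|Sat(AF ((send & ready) | send))| = |{2, 3, 4}| = 3.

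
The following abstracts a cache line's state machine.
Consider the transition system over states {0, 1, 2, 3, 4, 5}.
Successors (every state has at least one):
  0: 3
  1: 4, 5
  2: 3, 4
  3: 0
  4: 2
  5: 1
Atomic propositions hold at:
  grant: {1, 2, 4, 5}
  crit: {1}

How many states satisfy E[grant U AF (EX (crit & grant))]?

Sat(crit & grant) = {1}
Sat(EX (crit & grant)) = {s : some successor in {1}} = {5}
AF (EX (crit & grant)): least fixpoint, start Z0 = {5}, add states with every successor in Z. Already a fixed point.
Sat(AF (EX (crit & grant))) = {5}
E[grant U AF (EX (crit & grant))]: least fixpoint, start Z0 = Sat(AF (EX (crit & grant))) = {5}, add states in Sat(grant) with some successor in Z. Z1 = {1, 5}; fixed.
Sat(E[grant U AF (EX (crit & grant))]) = {1, 5}
|Sat(E[grant U AF (EX (crit & grant))])| = |{1, 5}| = 2.

2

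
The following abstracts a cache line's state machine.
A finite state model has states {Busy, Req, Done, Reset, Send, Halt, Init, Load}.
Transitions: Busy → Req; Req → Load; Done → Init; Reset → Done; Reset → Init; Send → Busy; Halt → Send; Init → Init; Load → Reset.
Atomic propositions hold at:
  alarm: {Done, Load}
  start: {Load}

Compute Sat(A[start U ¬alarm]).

{Busy, Req, Reset, Send, Halt, Init, Load}

Sat(¬alarm) = {Busy, Req, Reset, Send, Halt, Init}
A[start U ¬alarm]: least fixpoint, start Z0 = Sat(¬alarm) = {Busy, Req, Reset, Send, Halt, Init}, add states in Sat(start) with every successor in Z. Z1 = {Busy, Req, Reset, Send, Halt, Init, Load}; fixed.
Sat(A[start U ¬alarm]) = {Busy, Req, Reset, Send, Halt, Init, Load}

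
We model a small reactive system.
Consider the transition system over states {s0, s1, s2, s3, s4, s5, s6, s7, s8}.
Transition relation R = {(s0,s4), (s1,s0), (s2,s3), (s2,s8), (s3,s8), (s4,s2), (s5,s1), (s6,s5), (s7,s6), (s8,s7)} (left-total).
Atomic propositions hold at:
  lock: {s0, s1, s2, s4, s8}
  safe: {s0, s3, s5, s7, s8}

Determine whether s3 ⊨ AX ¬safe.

No

Sat(¬safe) = {s1, s2, s4, s6}
Sat(AX ¬safe) = {s : every successor in {s1, s2, s4, s6}} = {s0, s4, s5, s7}
s3 ∉ Sat(AX ¬safe) = {s0, s4, s5, s7}, so the formula does not hold at s3.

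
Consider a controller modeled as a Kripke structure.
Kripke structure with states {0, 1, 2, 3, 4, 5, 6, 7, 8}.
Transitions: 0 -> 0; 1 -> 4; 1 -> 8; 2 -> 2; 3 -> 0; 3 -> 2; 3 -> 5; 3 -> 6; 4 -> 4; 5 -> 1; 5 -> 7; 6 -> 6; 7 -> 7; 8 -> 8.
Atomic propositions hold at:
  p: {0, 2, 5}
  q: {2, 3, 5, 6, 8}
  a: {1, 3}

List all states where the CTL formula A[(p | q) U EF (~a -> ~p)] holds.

{1, 3, 4, 5, 6, 7, 8}

Sat(p | q) = {0, 2, 3, 5, 6, 8}
Sat(~a) = {0, 2, 4, 5, 6, 7, 8}
Sat(~p) = {1, 3, 4, 6, 7, 8}
Sat(~a -> ~p) = {1, 3, 4, 6, 7, 8}
EF (~a -> ~p): least fixpoint, start Z0 = {1, 3, 4, 6, 7, 8}, add states with some successor in Z. Z1 = {1, 3, 4, 5, 6, 7, 8}; fixed.
Sat(EF (~a -> ~p)) = {1, 3, 4, 5, 6, 7, 8}
A[(p | q) U EF (~a -> ~p)]: least fixpoint, start Z0 = Sat(EF (~a -> ~p)) = {1, 3, 4, 5, 6, 7, 8}, add states in Sat(p | q) with every successor in Z. Already a fixed point.
Sat(A[(p | q) U EF (~a -> ~p)]) = {1, 3, 4, 5, 6, 7, 8}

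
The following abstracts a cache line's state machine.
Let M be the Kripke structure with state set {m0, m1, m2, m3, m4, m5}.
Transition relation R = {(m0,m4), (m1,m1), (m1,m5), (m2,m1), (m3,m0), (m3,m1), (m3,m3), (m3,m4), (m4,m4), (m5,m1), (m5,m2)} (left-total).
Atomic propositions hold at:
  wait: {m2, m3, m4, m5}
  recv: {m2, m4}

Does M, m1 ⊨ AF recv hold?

No

AF recv: least fixpoint, start Z0 = {m2, m4}, add states with every successor in Z. Z1 = {m0, m2, m4}; fixed.
Sat(AF recv) = {m0, m2, m4}
m1 ∉ Sat(AF recv) = {m0, m2, m4}, so the formula does not hold at m1.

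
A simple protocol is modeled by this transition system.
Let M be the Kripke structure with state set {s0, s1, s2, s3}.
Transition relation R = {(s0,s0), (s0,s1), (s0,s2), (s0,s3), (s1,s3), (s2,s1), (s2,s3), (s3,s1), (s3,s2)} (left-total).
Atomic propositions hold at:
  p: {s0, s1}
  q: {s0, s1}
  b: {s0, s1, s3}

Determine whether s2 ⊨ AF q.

AF q: least fixpoint, start Z0 = {s0, s1}, add states with every successor in Z. Already a fixed point.
Sat(AF q) = {s0, s1}
s2 ∉ Sat(AF q) = {s0, s1}, so the formula does not hold at s2.

No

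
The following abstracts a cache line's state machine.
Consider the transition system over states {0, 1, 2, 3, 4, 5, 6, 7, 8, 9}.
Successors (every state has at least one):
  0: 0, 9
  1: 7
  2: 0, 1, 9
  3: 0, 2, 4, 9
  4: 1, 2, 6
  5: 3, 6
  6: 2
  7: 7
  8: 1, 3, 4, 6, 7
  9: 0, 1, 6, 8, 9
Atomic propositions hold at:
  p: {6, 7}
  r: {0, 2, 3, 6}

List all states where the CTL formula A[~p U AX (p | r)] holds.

Sat(~p) = {0, 1, 2, 3, 4, 5, 8, 9}
Sat(p | r) = {0, 2, 3, 6, 7}
Sat(AX (p | r)) = {s : every successor in {0, 2, 3, 6, 7}} = {1, 5, 6, 7}
A[~p U AX (p | r)]: least fixpoint, start Z0 = Sat(AX (p | r)) = {1, 5, 6, 7}, add states in Sat(~p) with every successor in Z. Already a fixed point.
Sat(A[~p U AX (p | r)]) = {1, 5, 6, 7}

{1, 5, 6, 7}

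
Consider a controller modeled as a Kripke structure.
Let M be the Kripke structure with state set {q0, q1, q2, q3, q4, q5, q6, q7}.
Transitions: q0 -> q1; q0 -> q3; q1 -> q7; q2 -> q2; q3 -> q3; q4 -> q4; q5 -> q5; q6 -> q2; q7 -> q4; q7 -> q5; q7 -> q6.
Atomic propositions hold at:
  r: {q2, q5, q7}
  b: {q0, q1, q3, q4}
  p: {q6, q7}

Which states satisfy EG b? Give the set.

{q0, q3, q4}

EG b: greatest fixpoint, start Z0 = {q0, q1, q3, q4}, keep only states in Sat with some successor in Z. Z1 = {q0, q3, q4}; fixed.
Sat(EG b) = {q0, q3, q4}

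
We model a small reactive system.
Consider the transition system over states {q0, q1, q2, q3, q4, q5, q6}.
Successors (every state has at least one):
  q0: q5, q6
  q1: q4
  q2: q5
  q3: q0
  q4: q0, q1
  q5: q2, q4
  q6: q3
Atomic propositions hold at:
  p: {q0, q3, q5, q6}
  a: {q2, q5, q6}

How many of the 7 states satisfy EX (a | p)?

Sat(a | p) = {q0, q2, q3, q5, q6}
Sat(EX (a | p)) = {s : some successor in {q0, q2, q3, q5, q6}} = {q0, q2, q3, q4, q5, q6}
|Sat(EX (a | p))| = |{q0, q2, q3, q4, q5, q6}| = 6.

6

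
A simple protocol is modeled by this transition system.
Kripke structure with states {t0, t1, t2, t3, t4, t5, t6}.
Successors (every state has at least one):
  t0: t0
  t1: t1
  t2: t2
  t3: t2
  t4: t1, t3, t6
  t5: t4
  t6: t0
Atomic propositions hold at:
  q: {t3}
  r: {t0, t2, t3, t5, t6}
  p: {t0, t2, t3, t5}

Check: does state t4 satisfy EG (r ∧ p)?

No

Sat(r ∧ p) = {t0, t2, t3, t5}
EG (r ∧ p): greatest fixpoint, start Z0 = {t0, t2, t3, t5}, keep only states in Sat with some successor in Z. Z1 = {t0, t2, t3}; fixed.
Sat(EG (r ∧ p)) = {t0, t2, t3}
t4 ∉ Sat(EG (r ∧ p)) = {t0, t2, t3}, so the formula does not hold at t4.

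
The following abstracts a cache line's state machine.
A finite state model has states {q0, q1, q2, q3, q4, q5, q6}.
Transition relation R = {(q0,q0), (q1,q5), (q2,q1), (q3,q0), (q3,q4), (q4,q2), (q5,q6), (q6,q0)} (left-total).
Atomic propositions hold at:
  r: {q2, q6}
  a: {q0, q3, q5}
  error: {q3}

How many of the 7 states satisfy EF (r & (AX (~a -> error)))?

Sat(~a) = {q1, q2, q4, q6}
Sat(~a -> error) = {q0, q3, q5}
Sat(AX (~a -> error)) = {s : every successor in {q0, q3, q5}} = {q0, q1, q6}
Sat(r & (AX (~a -> error))) = {q6}
EF (r & (AX (~a -> error))): least fixpoint, start Z0 = {q6}, add states with some successor in Z. Z1 = {q5, q6}; Z2 = {q1, q5, q6}; Z3 = {q1, q2, q5, q6}; Z4 = {q1, q2, q4, q5, q6}; Z5 = {q1, q2, q3, q4, q5, q6}; fixed.
Sat(EF (r & (AX (~a -> error)))) = {q1, q2, q3, q4, q5, q6}
|Sat(EF (r & (AX (~a -> error))))| = |{q1, q2, q3, q4, q5, q6}| = 6.

6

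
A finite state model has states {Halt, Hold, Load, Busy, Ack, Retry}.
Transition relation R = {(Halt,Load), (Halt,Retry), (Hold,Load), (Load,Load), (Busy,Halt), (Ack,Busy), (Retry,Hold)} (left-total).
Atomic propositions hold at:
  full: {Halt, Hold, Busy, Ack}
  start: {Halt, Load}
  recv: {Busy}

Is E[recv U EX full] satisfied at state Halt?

No

Sat(EX full) = {s : some successor in {Halt, Hold, Busy, Ack}} = {Busy, Ack, Retry}
E[recv U EX full]: least fixpoint, start Z0 = Sat(EX full) = {Busy, Ack, Retry}, add states in Sat(recv) with some successor in Z. Already a fixed point.
Sat(E[recv U EX full]) = {Busy, Ack, Retry}
Halt ∉ Sat(E[recv U EX full]) = {Busy, Ack, Retry}, so the formula does not hold at Halt.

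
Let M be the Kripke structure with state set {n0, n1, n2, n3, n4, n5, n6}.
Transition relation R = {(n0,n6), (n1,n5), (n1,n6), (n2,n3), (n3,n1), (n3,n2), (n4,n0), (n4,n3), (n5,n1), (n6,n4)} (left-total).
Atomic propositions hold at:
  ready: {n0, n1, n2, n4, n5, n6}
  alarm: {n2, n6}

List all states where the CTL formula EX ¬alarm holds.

{n1, n2, n3, n4, n5, n6}

Sat(¬alarm) = {n0, n1, n3, n4, n5}
Sat(EX ¬alarm) = {s : some successor in {n0, n1, n3, n4, n5}} = {n1, n2, n3, n4, n5, n6}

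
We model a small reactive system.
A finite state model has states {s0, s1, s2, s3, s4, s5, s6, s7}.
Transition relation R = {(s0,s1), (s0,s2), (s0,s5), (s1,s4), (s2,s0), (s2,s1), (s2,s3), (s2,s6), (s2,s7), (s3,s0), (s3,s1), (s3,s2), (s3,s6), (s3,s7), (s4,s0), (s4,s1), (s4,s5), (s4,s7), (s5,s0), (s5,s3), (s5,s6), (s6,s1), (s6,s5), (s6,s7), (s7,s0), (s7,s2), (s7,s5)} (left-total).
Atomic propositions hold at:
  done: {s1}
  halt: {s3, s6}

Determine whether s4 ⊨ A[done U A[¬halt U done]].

No

Sat(¬halt) = {s0, s1, s2, s4, s5, s7}
A[¬halt U done]: least fixpoint, start Z0 = Sat(done) = {s1}, add states in Sat(¬halt) with every successor in Z. Already a fixed point.
Sat(A[¬halt U done]) = {s1}
A[done U A[¬halt U done]]: least fixpoint, start Z0 = Sat(A[¬halt U done]) = {s1}, add states in Sat(done) with every successor in Z. Already a fixed point.
Sat(A[done U A[¬halt U done]]) = {s1}
s4 ∉ Sat(A[done U A[¬halt U done]]) = {s1}, so the formula does not hold at s4.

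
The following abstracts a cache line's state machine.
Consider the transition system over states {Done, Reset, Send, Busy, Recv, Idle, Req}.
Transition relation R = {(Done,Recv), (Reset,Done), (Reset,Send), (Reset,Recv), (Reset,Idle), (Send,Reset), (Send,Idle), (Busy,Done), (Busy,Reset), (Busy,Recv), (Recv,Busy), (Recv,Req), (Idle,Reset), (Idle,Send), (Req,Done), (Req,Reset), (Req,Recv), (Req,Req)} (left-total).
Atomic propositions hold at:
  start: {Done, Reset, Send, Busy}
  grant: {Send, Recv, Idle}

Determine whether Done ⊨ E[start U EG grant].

No

EG grant: greatest fixpoint, start Z0 = {Send, Recv, Idle}, keep only states in Sat with some successor in Z. Z1 = {Send, Idle}; fixed.
Sat(EG grant) = {Send, Idle}
E[start U EG grant]: least fixpoint, start Z0 = Sat(EG grant) = {Send, Idle}, add states in Sat(start) with some successor in Z. Z1 = {Reset, Send, Idle}; Z2 = {Reset, Send, Busy, Idle}; fixed.
Sat(E[start U EG grant]) = {Reset, Send, Busy, Idle}
Done ∉ Sat(E[start U EG grant]) = {Reset, Send, Busy, Idle}, so the formula does not hold at Done.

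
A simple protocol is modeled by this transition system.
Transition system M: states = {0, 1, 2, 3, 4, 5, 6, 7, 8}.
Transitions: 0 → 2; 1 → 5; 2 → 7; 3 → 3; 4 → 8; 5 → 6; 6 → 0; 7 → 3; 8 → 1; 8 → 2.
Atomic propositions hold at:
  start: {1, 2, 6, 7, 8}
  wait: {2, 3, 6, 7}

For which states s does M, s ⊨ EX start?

Sat(EX start) = {s : some successor in {1, 2, 6, 7, 8}} = {0, 2, 4, 5, 8}

{0, 2, 4, 5, 8}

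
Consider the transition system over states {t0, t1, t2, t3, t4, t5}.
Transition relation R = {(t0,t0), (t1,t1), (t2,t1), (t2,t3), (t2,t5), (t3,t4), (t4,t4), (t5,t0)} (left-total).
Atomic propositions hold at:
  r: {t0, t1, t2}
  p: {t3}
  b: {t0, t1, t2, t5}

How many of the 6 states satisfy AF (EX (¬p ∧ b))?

Sat(¬p) = {t0, t1, t2, t4, t5}
Sat(¬p ∧ b) = {t0, t1, t2, t5}
Sat(EX (¬p ∧ b)) = {s : some successor in {t0, t1, t2, t5}} = {t0, t1, t2, t5}
AF (EX (¬p ∧ b)): least fixpoint, start Z0 = {t0, t1, t2, t5}, add states with every successor in Z. Already a fixed point.
Sat(AF (EX (¬p ∧ b))) = {t0, t1, t2, t5}
|Sat(AF (EX (¬p ∧ b)))| = |{t0, t1, t2, t5}| = 4.

4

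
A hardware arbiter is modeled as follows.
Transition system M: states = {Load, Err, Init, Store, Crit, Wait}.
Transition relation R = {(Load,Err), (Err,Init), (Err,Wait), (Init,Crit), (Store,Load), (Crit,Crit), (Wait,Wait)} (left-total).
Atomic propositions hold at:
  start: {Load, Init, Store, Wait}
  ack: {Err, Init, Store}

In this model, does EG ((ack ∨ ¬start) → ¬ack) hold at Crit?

Sat(¬start) = {Err, Crit}
Sat(ack ∨ ¬start) = {Err, Init, Store, Crit}
Sat(¬ack) = {Load, Crit, Wait}
Sat((ack ∨ ¬start) → ¬ack) = {Load, Crit, Wait}
EG ((ack ∨ ¬start) → ¬ack): greatest fixpoint, start Z0 = {Load, Crit, Wait}, keep only states in Sat with some successor in Z. Z1 = {Crit, Wait}; fixed.
Sat(EG ((ack ∨ ¬start) → ¬ack)) = {Crit, Wait}
Crit ∈ Sat(EG ((ack ∨ ¬start) → ¬ack)) = {Crit, Wait}, so the formula holds at Crit.

Yes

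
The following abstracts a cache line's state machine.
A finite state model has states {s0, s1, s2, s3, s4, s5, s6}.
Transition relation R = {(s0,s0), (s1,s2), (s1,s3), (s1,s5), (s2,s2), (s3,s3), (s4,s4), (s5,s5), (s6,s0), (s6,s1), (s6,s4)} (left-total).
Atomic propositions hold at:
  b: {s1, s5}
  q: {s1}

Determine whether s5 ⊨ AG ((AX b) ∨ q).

Sat(AX b) = {s : every successor in {s1, s5}} = {s5}
Sat((AX b) ∨ q) = {s1, s5}
AG ((AX b) ∨ q): greatest fixpoint, start Z0 = {s1, s5}, keep only states in Sat with every successor in Z. Z1 = {s5}; fixed.
Sat(AG ((AX b) ∨ q)) = {s5}
s5 ∈ Sat(AG ((AX b) ∨ q)) = {s5}, so the formula holds at s5.

Yes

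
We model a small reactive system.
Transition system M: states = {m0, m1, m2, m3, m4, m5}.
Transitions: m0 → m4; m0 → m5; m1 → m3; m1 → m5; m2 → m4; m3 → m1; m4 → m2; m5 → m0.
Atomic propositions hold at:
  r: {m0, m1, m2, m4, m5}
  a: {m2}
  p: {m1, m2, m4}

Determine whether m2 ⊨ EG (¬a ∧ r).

Sat(¬a) = {m0, m1, m3, m4, m5}
Sat(¬a ∧ r) = {m0, m1, m4, m5}
EG (¬a ∧ r): greatest fixpoint, start Z0 = {m0, m1, m4, m5}, keep only states in Sat with some successor in Z. Z1 = {m0, m1, m5}; fixed.
Sat(EG (¬a ∧ r)) = {m0, m1, m5}
m2 ∉ Sat(EG (¬a ∧ r)) = {m0, m1, m5}, so the formula does not hold at m2.

No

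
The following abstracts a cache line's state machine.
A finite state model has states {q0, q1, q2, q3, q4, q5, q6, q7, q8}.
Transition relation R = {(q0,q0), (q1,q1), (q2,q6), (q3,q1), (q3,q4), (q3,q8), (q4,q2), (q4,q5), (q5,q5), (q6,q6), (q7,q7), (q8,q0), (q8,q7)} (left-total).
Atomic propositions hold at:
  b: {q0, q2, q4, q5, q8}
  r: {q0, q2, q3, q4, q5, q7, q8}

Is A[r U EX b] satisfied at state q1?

No

Sat(EX b) = {s : some successor in {q0, q2, q4, q5, q8}} = {q0, q3, q4, q5, q8}
A[r U EX b]: least fixpoint, start Z0 = Sat(EX b) = {q0, q3, q4, q5, q8}, add states in Sat(r) with every successor in Z. Already a fixed point.
Sat(A[r U EX b]) = {q0, q3, q4, q5, q8}
q1 ∉ Sat(A[r U EX b]) = {q0, q3, q4, q5, q8}, so the formula does not hold at q1.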